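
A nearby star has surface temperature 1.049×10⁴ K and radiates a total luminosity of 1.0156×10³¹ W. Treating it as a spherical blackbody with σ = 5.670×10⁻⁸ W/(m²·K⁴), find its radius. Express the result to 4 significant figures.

L = 4πR²σT⁴ ⇒ R = √(L/(4πσT⁴)).
σT⁴ = 6.86570×10⁸ W/m², so R = √(1.0156×10³¹/(4π×6.86570×10⁸)) = 3.431×10¹⁰ m.

R ≈ 3.431×10¹⁰ m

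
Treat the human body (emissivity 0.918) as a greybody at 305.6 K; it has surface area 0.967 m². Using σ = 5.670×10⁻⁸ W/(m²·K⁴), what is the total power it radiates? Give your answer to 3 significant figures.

Area A = 0.967 m².
P = εσAT⁴ = 0.918 × 5.670×10⁻⁸ × 0.967 × (305.6)⁴ = 439 W.

P ≈ 439 W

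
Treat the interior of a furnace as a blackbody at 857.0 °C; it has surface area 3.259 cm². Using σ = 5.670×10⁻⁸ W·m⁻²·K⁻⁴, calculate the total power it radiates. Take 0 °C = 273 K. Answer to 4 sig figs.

T = 857.0 °C + 273 = 1130.0 K.
Area A = 3.259 cm² = 3.259×10⁻⁴ m².
P = σAT⁴ = 5.670×10⁻⁸ × 3.259×10⁻⁴ × (1130.0)⁴ = 30.13 W.

P ≈ 30.13 W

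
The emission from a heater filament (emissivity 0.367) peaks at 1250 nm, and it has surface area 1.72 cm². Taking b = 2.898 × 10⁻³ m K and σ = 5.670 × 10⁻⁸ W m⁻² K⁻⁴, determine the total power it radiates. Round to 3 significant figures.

Wien's law: T = b/λ_max = 2.898×10⁻³/1.250×10⁻⁶ = 2318.40 K.
Area A = 1.72 cm² = 1.72×10⁻⁴ m².
Then P = εσAT⁴ = 0.367×5.670×10⁻⁸×1.72×10⁻⁴×(2318.40)⁴ = 103 W.

P ≈ 103 W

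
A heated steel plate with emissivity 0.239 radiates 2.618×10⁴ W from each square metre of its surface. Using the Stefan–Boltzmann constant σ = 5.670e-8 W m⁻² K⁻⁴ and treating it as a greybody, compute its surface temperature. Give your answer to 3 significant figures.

T ≈ 1.18×10³ K

I = εσT⁴, so T = (I/εσ)^(1/4) = (2.618×10⁴/(0.239×5.670×10⁻⁸))^(1/4) = 1.18×10³ K.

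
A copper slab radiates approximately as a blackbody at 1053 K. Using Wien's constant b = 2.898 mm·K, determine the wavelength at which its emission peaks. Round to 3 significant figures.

λ_max ≈ 2.75×10³ nm

Wien's displacement law: λ_max = b/T = (2.898×10⁻³ m·K)/(1053 K) = 2.752×10⁻⁶ m.
That is 2.75×10³ nm, in the infrared range.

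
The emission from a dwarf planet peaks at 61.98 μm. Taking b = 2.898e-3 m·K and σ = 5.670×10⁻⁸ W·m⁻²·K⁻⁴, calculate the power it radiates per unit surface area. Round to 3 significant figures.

Wien's law: T = b/λ_max = 2.898×10⁻³/6.198×10⁻⁵ = 46.7570 K.
Then I = σT⁴ = 5.670×10⁻⁸×(46.7570)⁴ = 0.271 W/m².

I ≈ 0.271 W/m²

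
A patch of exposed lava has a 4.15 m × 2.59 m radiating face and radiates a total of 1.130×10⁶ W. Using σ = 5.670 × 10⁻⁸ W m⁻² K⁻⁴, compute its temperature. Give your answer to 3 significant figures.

T ≈ 1.17×10³ K

Area A = 4.15 × 2.59 = 10.7485 m².
P = σAT⁴ ⇒ T = (P/(σA))^(1/4) = (1.130×10⁶/(5.670×10⁻⁸×10.7485))^(1/4) = 1.17×10³ K.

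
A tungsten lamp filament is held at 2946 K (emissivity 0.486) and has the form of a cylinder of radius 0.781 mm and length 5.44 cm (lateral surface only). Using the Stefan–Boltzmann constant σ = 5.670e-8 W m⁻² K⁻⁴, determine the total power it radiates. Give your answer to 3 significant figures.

Lateral area A = 2πrL = 2π×7.81×10⁻⁴×0.0544 = 2.66950×10⁻⁴ m².
P = εσAT⁴ = 0.486 × 5.670×10⁻⁸ × 2.66950×10⁻⁴ × (2946)⁴ = 554 W.

P ≈ 554 W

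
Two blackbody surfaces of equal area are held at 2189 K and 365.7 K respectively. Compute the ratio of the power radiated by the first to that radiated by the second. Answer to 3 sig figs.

P₁/P₂ ≈ 1.28×10³

With equal areas, P₁/P₂ = (T₁/T₂)⁴ = (2189/365.7)⁴ = 1.28×10³.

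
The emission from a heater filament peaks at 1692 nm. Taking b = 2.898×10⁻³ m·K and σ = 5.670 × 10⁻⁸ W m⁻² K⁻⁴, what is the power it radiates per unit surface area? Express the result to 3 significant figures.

Wien's law: T = b/λ_max = 2.898×10⁻³/1.692×10⁻⁶ = 1712.77 K.
Then I = σT⁴ = 5.670×10⁻⁸×(1712.77)⁴ = 4.88×10⁵ W/m².

I ≈ 4.88×10⁵ W/m²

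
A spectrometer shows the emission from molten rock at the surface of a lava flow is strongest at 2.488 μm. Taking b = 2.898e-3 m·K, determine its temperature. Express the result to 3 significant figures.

T ≈ 1.16×10³ K

Wien's law gives T = b/λ_max = (2.898×10⁻³ m·K)/(2.488×10⁻⁶ m) = 1.16×10³ K.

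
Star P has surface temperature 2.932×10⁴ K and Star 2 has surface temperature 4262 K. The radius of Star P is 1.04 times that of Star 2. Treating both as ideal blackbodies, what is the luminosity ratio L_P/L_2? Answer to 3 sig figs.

L ∝ R²T⁴, so L_P/L_2 = (R_P/R_2)²(T_P/T_2)⁴ = (1.04)² × (2.932×10⁴/4262)⁴ = 1.0816 × 2239.76 = 2.42×10³.

L_P/L_2 ≈ 2.42×10³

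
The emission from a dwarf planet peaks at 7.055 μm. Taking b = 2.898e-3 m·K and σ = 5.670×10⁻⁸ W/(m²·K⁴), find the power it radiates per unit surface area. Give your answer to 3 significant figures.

Wien's law: T = b/λ_max = 2.898×10⁻³/7.055×10⁻⁶ = 410.773 K.
Then I = σT⁴ = 5.670×10⁻⁸×(410.773)⁴ = 1.61×10³ W/m².

I ≈ 1.61×10³ W/m²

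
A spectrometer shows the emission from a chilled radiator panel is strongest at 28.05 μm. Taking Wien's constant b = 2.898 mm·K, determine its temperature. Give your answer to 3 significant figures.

Wien's law gives T = b/λ_max = (2.898×10⁻³ m·K)/(2.805×10⁻⁵ m) = 103 K.

T ≈ 103 K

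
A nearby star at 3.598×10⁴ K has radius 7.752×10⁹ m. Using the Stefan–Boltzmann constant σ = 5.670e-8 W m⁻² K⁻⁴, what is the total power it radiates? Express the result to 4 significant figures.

P ≈ 7.176×10³¹ W

Surface area A = 4πR² = 4π(7.752×10⁹ m)² = 7.55157×10²⁰ m².
P = σAT⁴ = 5.670×10⁻⁸ × 7.55157×10²⁰ × (3.598×10⁴)⁴ = 7.176×10³¹ W.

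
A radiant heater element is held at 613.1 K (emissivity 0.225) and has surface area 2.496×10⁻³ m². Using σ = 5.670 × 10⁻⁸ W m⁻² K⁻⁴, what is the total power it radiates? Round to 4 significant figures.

Area A = 2.496×10⁻³ m².
P = εσAT⁴ = 0.225 × 5.670×10⁻⁸ × 2.496×10⁻³ × (613.1)⁴ = 4.499 W.

P ≈ 4.499 W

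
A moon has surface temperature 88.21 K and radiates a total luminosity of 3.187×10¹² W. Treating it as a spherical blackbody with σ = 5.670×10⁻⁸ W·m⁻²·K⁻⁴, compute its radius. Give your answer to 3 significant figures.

R ≈ 2.72×10⁵ m

L = 4πR²σT⁴ ⇒ R = √(L/(4πσT⁴)).
σT⁴ = 3.43285 W/m², so R = √(3.187×10¹²/(4π×3.43285)) = 2.72×10⁵ m.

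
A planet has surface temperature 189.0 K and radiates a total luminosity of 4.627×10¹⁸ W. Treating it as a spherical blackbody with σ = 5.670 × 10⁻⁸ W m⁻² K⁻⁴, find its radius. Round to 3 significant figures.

R ≈ 7.13×10⁷ m

L = 4πR²σT⁴ ⇒ R = √(L/(4πσT⁴)).
σT⁴ = 72.3486 W/m², so R = √(4.627×10¹⁸/(4π×72.3486)) = 7.13×10⁷ m.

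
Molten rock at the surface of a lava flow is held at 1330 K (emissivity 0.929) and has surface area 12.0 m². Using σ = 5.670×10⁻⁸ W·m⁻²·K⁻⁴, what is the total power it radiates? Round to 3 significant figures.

P ≈ 1.98×10⁶ W

Area A = 12.0 m².
P = εσAT⁴ = 0.929 × 5.670×10⁻⁸ × 12.0 × (1330)⁴ = 1.98×10⁶ W.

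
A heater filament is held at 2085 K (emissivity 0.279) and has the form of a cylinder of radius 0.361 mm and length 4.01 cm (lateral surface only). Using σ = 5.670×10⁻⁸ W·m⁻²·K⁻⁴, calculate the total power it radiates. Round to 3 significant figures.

Lateral area A = 2πrL = 2π×3.61×10⁻⁴×0.0401 = 9.09560×10⁻⁵ m².
P = εσAT⁴ = 0.279 × 5.670×10⁻⁸ × 9.09560×10⁻⁵ × (2085)⁴ = 27.2 W.

P ≈ 27.2 W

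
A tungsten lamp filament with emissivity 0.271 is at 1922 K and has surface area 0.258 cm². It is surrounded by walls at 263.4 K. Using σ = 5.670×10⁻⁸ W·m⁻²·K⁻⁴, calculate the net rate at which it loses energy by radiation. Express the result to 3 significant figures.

Area A = 0.258 cm² = 2.58×10⁻⁵ m².
Net radiated power P_net = εσA(T⁴ − T₀⁴) = 0.271×5.670×10⁻⁸×2.58×10⁻⁵×(1922⁴ − 263.4⁴).
T⁴ − T₀⁴ = 1.36463×10¹³ − 4.81352×10⁹ = 1.36415×10¹³ K⁴, so P_net = 5.41 W.

Net loss ≈ 5.41 W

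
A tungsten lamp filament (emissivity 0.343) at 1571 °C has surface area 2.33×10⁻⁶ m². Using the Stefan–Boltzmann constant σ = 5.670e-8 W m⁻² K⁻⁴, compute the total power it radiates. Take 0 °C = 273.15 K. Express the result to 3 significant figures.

P ≈ 0.524 W

T = 1571 °C + 273.15 = 1844.15 K.
Area A = 2.33×10⁻⁶ m².
P = εσAT⁴ = 0.343 × 5.670×10⁻⁸ × 2.33×10⁻⁶ × (1844.15)⁴ = 0.524 W.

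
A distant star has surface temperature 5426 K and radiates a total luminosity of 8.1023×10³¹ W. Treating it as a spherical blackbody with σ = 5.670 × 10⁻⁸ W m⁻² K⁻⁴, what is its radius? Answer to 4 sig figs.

L = 4πR²σT⁴ ⇒ R = √(L/(4πσT⁴)).
σT⁴ = 4.91476×10⁷ W/m², so R = √(8.1023×10³¹/(4π×4.91476×10⁷)) = 3.622×10¹¹ m.

R ≈ 3.622×10¹¹ m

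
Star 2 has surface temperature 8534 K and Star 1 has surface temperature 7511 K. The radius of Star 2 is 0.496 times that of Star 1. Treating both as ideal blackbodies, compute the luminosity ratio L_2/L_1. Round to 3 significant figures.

L ∝ R²T⁴, so L_2/L_1 = (R_2/R_1)²(T_2/T_1)⁴ = (0.496)² × (8534/7511)⁴ = 0.246016 × 1.66655 = 0.410.

L_2/L_1 ≈ 0.410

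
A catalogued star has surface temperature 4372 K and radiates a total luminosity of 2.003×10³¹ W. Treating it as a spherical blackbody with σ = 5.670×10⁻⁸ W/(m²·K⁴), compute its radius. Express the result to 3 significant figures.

R ≈ 2.77×10¹¹ m

L = 4πR²σT⁴ ⇒ R = √(L/(4πσT⁴)).
σT⁴ = 2.07159×10⁷ W/m², so R = √(2.003×10³¹/(4π×2.07159×10⁷)) = 2.77×10¹¹ m.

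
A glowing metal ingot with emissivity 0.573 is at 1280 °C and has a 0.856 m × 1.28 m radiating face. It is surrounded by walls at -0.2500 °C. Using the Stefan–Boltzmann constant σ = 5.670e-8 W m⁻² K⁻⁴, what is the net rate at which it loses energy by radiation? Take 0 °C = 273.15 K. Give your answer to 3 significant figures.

T = 1280 °C + 273.15 = 1553.15 K.
Surroundings: T = -0.2500 °C + 273.15 = 272.9000 K.
Area A = 0.856 × 1.28 = 1.09568 m².
Net radiated power P_net = εσA(T⁴ − T₀⁴) = 0.573×5.670×10⁻⁸×1.09568×(1553.15⁴ − 272.9000⁴).
T⁴ − T₀⁴ = 5.81907×10¹² − 5.54644×10⁹ = 5.81352×10¹² K⁴, so P_net = 2.07×10⁵ W.

Net loss ≈ 2.07×10⁵ W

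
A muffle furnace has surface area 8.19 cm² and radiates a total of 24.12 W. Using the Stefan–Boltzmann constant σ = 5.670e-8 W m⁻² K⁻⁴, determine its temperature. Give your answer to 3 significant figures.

T ≈ 849 K

Area A = 8.19 cm² = 8.19×10⁻⁴ m².
P = σAT⁴ ⇒ T = (P/(σA))^(1/4) = (24.12/(5.670×10⁻⁸×8.19×10⁻⁴))^(1/4) = 849 K.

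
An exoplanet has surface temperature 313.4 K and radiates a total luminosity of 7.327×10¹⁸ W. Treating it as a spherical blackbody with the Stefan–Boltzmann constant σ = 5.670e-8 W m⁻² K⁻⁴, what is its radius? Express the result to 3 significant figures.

L = 4πR²σT⁴ ⇒ R = √(L/(4πσT⁴)).
σT⁴ = 546.990 W/m², so R = √(7.327×10¹⁸/(4π×546.990)) = 3.26×10⁷ m.

R ≈ 3.26×10⁷ m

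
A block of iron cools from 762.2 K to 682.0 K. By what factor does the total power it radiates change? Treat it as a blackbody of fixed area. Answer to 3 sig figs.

P ∝ T⁴, so P₂/P₁ = (T₂/T₁)⁴ = (682.0/762.2)⁴ = (0.894778)⁴ = 0.641.

P₂/P₁ ≈ 0.641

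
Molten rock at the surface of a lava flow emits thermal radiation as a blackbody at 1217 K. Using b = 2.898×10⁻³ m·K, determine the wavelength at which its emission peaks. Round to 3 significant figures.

λ_max ≈ 2.38 μm

Wien's displacement law: λ_max = b/T = (2.898×10⁻³ m·K)/(1217 K) = 2.381×10⁻⁶ m.
That is 2.38 μm, in the infrared range.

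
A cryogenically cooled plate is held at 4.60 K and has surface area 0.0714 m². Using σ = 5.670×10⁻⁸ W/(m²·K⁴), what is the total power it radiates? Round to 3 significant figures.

Area A = 0.0714 m².
P = σAT⁴ = 5.670×10⁻⁸ × 0.0714 × (4.60)⁴ = 1.81×10⁻⁶ W.

P ≈ 1.81×10⁻⁶ W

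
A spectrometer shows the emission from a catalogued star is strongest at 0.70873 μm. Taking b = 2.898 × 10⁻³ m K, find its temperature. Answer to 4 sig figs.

T ≈ 4089 K

Wien's law gives T = b/λ_max = (2.898×10⁻³ m·K)/(7.0873×10⁻⁷ m) = 4089 K.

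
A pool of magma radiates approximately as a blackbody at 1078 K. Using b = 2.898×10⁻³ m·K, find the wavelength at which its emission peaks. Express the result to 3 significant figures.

Wien's displacement law: λ_max = b/T = (2.898×10⁻³ m·K)/(1078 K) = 2.688×10⁻⁶ m.
That is 2.69 μm, in the infrared range.

λ_max ≈ 2.69 μm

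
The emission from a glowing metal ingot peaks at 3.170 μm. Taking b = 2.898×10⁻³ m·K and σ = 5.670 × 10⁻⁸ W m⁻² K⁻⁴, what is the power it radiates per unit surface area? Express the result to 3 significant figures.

Wien's law: T = b/λ_max = 2.898×10⁻³/3.170×10⁻⁶ = 914.196 K.
Then I = σT⁴ = 5.670×10⁻⁸×(914.196)⁴ = 3.96×10⁴ W/m².

I ≈ 3.96×10⁴ W/m²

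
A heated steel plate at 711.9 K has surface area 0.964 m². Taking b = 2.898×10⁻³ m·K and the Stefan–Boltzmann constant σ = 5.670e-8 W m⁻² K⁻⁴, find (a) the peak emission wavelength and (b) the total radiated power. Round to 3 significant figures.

(a) λ_max = b/T = 2.898×10⁻³/711.9 = 4.071×10⁻⁶ m = 4.07 μm.
Area A = 0.964 m².
(b) P = σAT⁴ = 5.670×10⁻⁸×0.964×(711.9)⁴ = 1.40×10⁴ W.

λ_max ≈ 4.07 μm; P ≈ 1.40×10⁴ W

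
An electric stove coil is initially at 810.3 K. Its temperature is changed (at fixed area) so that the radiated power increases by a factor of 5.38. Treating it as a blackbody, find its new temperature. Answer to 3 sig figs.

P ∝ T⁴, so T₂/T₁ = (P₂/P₁)^(1/4) = (5.38)^(1/4) = 1.52298.
T₂ = 810.3 × 1.52298 = 1.23×10³ K.

T₂ ≈ 1.23×10³ K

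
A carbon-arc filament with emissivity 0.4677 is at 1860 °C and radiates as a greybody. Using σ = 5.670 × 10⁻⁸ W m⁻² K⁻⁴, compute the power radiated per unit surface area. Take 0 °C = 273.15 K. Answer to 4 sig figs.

I ≈ 5.491×10⁵ W/m²

T = 1860 °C + 273.15 = 2133.15 K.
Stefan–Boltzmann: I = εσT⁴ = 0.4677 × 5.670×10⁻⁸ × (2133.15)⁴ = 5.491×10⁵ W/m².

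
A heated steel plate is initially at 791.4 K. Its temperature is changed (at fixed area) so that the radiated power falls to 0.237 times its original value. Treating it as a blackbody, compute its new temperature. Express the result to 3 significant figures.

T₂ ≈ 552 K

P ∝ T⁴, so T₂/T₁ = (P₂/P₁)^(1/4) = (0.237)^(1/4) = 0.697730.
T₂ = 791.4 × 0.697730 = 552 K.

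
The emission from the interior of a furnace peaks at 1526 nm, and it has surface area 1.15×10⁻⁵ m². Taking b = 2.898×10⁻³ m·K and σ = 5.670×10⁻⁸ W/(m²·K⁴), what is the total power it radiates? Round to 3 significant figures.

Wien's law: T = b/λ_max = 2.898×10⁻³/1.526×10⁻⁶ = 1899.08 K.
Area A = 1.15×10⁻⁵ m².
Then P = σAT⁴ = 5.670×10⁻⁸×1.15×10⁻⁵×(1899.08)⁴ = 8.48 W.

P ≈ 8.48 W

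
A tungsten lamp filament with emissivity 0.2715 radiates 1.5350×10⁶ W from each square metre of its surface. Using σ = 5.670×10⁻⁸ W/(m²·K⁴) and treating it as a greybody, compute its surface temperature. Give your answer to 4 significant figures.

I = εσT⁴, so T = (I/εσ)^(1/4) = (1.5350×10⁶/(0.2715×5.670×10⁻⁸))^(1/4) = 3160 K.

T ≈ 3160 K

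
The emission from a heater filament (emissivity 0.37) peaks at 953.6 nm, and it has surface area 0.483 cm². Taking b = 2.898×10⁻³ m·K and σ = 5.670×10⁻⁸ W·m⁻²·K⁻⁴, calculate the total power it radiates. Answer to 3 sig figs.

Wien's law: T = b/λ_max = 2.898×10⁻³/9.536×10⁻⁷ = 3039.01 K.
Area A = 0.483 cm² = 4.83×10⁻⁵ m².
Then P = εσAT⁴ = 0.37×5.670×10⁻⁸×4.83×10⁻⁵×(3039.01)⁴ = 86.4 W.

P ≈ 86.4 W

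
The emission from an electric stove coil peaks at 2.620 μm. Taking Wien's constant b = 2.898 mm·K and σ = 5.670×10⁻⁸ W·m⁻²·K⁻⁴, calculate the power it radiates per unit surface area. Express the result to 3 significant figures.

Wien's law: T = b/λ_max = 2.898×10⁻³/2.620×10⁻⁶ = 1106.11 K.
Then I = σT⁴ = 5.670×10⁻⁸×(1106.11)⁴ = 8.49×10⁴ W/m².

I ≈ 8.49×10⁴ W/m²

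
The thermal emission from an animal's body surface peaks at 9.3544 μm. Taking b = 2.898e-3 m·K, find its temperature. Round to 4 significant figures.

T ≈ 309.8 K

Wien's law gives T = b/λ_max = (2.898×10⁻³ m·K)/(9.3544×10⁻⁶ m) = 309.8 K.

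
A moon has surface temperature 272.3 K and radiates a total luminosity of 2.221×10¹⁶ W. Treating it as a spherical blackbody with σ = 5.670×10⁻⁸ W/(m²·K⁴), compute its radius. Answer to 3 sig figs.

R ≈ 2.38×10⁶ m

L = 4πR²σT⁴ ⇒ R = √(L/(4πσT⁴)).
σT⁴ = 311.726 W/m², so R = √(2.221×10¹⁶/(4π×311.726)) = 2.38×10⁶ m.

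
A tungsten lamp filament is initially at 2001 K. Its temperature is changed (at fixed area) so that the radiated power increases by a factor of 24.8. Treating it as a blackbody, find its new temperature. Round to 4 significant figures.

T₂ ≈ 4465 K

P ∝ T⁴, so T₂/T₁ = (P₂/P₁)^(1/4) = (24.8)^(1/4) = 2.23158.
T₂ = 2001 × 2.23158 = 4465 K.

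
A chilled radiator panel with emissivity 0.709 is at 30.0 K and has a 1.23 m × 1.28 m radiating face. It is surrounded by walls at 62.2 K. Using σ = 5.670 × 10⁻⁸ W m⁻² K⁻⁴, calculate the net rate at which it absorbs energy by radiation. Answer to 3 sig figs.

Area A = 1.23 × 1.28 = 1.5744 m².
Net radiated power P_net = εσA(T⁴ − T₀⁴) = 0.709×5.670×10⁻⁸×1.5744×(30.0⁴ − 62.2⁴).
T⁴ − T₀⁴ = 8.10000×10⁵ − 1.49679×10⁷ = -1.41579×10⁷ K⁴, so P_net = -0.896 W — negative, meaning a net gain of 0.896 W.

Net gain ≈ 0.896 W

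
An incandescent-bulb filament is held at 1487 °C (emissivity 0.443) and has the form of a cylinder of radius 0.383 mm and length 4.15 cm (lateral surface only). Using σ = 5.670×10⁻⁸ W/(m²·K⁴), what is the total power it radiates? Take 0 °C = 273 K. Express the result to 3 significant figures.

T = 1487 °C + 273 = 1760 K.
Lateral area A = 2πrL = 2π×3.83×10⁻⁴×0.0415 = 9.98681×10⁻⁵ m².
P = εσAT⁴ = 0.443 × 5.670×10⁻⁸ × 9.98681×10⁻⁵ × (1760)⁴ = 24.1 W.

P ≈ 24.1 W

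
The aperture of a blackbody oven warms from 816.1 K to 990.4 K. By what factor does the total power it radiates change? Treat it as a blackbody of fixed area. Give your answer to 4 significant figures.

P₂/P₁ ≈ 2.169

P ∝ T⁴, so P₂/P₁ = (T₂/T₁)⁴ = (990.4/816.1)⁴ = (1.21358)⁴ = 2.169.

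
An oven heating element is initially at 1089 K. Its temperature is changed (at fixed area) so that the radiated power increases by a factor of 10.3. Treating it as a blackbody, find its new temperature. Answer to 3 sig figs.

P ∝ T⁴, so T₂/T₁ = (P₂/P₁)^(1/4) = (10.3)^(1/4) = 1.79147.
T₂ = 1089 × 1.79147 = 1.95×10³ K.

T₂ ≈ 1.95×10³ K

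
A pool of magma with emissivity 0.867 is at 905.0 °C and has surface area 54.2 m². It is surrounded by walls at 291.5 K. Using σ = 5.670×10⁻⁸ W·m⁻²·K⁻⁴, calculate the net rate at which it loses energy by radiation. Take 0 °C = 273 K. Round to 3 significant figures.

T = 905.0 °C + 273 = 1178.0 K.
Area A = 54.2 m².
Net radiated power P_net = εσA(T⁴ − T₀⁴) = 0.867×5.670×10⁻⁸×54.2×(1178.0⁴ − 291.5⁴).
T⁴ − T₀⁴ = 1.92567×10¹² − 7.22028×10⁹ = 1.91845×10¹² K⁴, so P_net = 5.11×10⁶ W.

Net loss ≈ 5.11×10⁶ W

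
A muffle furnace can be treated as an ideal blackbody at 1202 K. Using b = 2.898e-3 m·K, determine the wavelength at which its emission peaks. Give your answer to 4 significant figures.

Wien's displacement law: λ_max = b/T = (2.898×10⁻³ m·K)/(1202 K) = 2.4110×10⁻⁶ m.
That is 2.411 μm, in the infrared range.

λ_max ≈ 2.411 μm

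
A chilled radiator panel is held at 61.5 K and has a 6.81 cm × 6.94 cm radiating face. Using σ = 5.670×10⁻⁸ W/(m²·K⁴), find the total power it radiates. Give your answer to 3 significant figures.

P ≈ 3.83×10⁻³ W

Area A = 0.0681 × 0.0694 = 4.72614×10⁻³ m².
P = σAT⁴ = 5.670×10⁻⁸ × 4.72614×10⁻³ × (61.5)⁴ = 3.83×10⁻³ W.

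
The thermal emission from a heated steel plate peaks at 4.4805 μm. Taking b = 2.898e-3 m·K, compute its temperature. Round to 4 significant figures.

Wien's law gives T = b/λ_max = (2.898×10⁻³ m·K)/(4.4805×10⁻⁶ m) = 646.8 K.

T ≈ 646.8 K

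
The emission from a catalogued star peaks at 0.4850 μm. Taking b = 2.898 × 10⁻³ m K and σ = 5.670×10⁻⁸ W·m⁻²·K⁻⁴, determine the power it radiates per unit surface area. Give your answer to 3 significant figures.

I ≈ 7.23×10⁷ W/m²

Wien's law: T = b/λ_max = 2.898×10⁻³/4.850×10⁻⁷ = 5975.26 K.
Then I = σT⁴ = 5.670×10⁻⁸×(5975.26)⁴ = 7.23×10⁷ W/m².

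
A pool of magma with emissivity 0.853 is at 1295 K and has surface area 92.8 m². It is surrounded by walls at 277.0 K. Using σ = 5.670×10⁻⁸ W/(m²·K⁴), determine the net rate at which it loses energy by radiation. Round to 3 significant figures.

Area A = 92.8 m².
Net radiated power P_net = εσA(T⁴ − T₀⁴) = 0.853×5.670×10⁻⁸×92.8×(1295⁴ − 277.0⁴).
T⁴ − T₀⁴ = 2.81241×10¹² − 5.88734×10⁹ = 2.80652×10¹² K⁴, so P_net = 1.26×10⁷ W.

Net loss ≈ 1.26×10⁷ W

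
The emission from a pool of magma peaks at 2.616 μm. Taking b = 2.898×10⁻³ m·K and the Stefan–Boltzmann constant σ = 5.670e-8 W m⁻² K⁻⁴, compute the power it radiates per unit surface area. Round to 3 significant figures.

I ≈ 8.54×10⁴ W/m²

Wien's law: T = b/λ_max = 2.898×10⁻³/2.616×10⁻⁶ = 1107.80 K.
Then I = σT⁴ = 5.670×10⁻⁸×(1107.80)⁴ = 8.54×10⁴ W/m².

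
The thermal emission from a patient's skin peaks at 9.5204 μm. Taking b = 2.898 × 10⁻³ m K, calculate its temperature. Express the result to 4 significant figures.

T ≈ 304.4 K

Wien's law gives T = b/λ_max = (2.898×10⁻³ m·K)/(9.5204×10⁻⁶ m) = 304.4 K.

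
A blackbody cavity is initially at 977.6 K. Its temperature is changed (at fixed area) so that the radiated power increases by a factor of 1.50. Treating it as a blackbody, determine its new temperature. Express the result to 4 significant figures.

T₂ ≈ 1082 K

P ∝ T⁴, so T₂/T₁ = (P₂/P₁)^(1/4) = (1.50)^(1/4) = 1.10668.
T₂ = 977.6 × 1.10668 = 1082 K.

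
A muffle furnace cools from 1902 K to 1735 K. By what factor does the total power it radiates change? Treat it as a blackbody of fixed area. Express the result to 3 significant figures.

P₂/P₁ ≈ 0.692

P ∝ T⁴, so P₂/P₁ = (T₂/T₁)⁴ = (1735/1902)⁴ = (0.912198)⁴ = 0.692.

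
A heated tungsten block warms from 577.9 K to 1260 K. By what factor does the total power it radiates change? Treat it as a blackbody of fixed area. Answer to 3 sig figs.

P₂/P₁ ≈ 22.6

P ∝ T⁴, so P₂/P₁ = (T₂/T₁)⁴ = (1260/577.9)⁴ = (2.18031)⁴ = 22.6.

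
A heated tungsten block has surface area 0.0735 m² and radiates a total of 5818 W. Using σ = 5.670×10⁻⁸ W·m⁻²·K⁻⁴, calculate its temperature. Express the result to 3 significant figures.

Area A = 0.0735 m².
P = σAT⁴ ⇒ T = (P/(σA))^(1/4) = (5818/(5.670×10⁻⁸×0.0735))^(1/4) = 1.09×10³ K.

T ≈ 1.09×10³ K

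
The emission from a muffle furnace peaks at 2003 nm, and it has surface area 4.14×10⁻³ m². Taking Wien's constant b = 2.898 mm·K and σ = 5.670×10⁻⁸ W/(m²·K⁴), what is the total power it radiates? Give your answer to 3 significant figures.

Wien's law: T = b/λ_max = 2.898×10⁻³/2.003×10⁻⁶ = 1446.83 K.
Area A = 4.14×10⁻³ m².
Then P = σAT⁴ = 5.670×10⁻⁸×4.14×10⁻³×(1446.83)⁴ = 1.03×10³ W.

P ≈ 1.03×10³ W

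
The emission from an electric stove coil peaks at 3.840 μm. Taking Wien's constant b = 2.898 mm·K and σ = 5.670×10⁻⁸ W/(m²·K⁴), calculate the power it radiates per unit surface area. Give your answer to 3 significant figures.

Wien's law: T = b/λ_max = 2.898×10⁻³/3.840×10⁻⁶ = 754.688 K.
Then I = σT⁴ = 5.670×10⁻⁸×(754.688)⁴ = 1.84×10⁴ W/m².

I ≈ 1.84×10⁴ W/m²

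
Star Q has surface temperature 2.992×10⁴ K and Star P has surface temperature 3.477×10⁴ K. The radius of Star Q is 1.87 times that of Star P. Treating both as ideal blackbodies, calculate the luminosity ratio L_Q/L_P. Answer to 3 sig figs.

L ∝ R²T⁴, so L_Q/L_P = (R_Q/R_P)²(T_Q/T_P)⁴ = (1.87)² × (2.992×10⁴/3.477×10⁴)⁴ = 3.4969 × 0.548312 = 1.92.

L_Q/L_P ≈ 1.92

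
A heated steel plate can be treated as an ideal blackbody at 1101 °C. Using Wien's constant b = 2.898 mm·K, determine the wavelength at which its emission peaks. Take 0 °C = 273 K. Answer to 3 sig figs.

T = 1101 °C + 273 = 1374 K.
Wien's displacement law: λ_max = b/T = (2.898×10⁻³ m·K)/(1374 K) = 2.109×10⁻⁶ m.
That is 2.11×10³ nm, in the infrared range.

λ_max ≈ 2.11×10³ nm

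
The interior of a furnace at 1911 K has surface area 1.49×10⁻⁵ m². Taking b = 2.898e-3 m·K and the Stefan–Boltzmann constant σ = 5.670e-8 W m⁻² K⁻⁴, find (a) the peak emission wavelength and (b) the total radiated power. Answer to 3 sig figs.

λ_max ≈ 1.52 μm; P ≈ 11.3 W

(a) λ_max = b/T = 2.898×10⁻³/1911 = 1.516×10⁻⁶ m = 1.52 μm.
Area A = 1.49×10⁻⁵ m².
(b) P = σAT⁴ = 5.670×10⁻⁸×1.49×10⁻⁵×(1911)⁴ = 11.3 W.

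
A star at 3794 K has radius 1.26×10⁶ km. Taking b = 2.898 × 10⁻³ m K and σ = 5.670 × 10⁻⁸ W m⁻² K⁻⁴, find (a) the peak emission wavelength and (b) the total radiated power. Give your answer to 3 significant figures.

(a) λ_max = b/T = 2.898×10⁻³/3794 = 7.638×10⁻⁷ m = 0.764 μm.
Surface area A = 4πR² = 4π(1.26×10⁹ m)² = 1.99504×10¹⁹ m².
(b) P = σAT⁴ = 5.670×10⁻⁸×1.99504×10¹⁹×(3794)⁴ = 2.34×10²⁶ W.

λ_max ≈ 0.764 μm; P ≈ 2.34×10²⁶ W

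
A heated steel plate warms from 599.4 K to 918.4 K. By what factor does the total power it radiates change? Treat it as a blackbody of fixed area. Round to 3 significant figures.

P₂/P₁ ≈ 5.51

P ∝ T⁴, so P₂/P₁ = (T₂/T₁)⁴ = (918.4/599.4)⁴ = (1.53220)⁴ = 5.51.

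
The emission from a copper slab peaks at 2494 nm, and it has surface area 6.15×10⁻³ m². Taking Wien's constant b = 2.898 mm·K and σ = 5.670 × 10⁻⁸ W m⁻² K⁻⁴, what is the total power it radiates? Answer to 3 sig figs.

P ≈ 636 W

Wien's law: T = b/λ_max = 2.898×10⁻³/2.494×10⁻⁶ = 1161.99 K.
Area A = 6.15×10⁻³ m².
Then P = σAT⁴ = 5.670×10⁻⁸×6.15×10⁻³×(1161.99)⁴ = 636 W.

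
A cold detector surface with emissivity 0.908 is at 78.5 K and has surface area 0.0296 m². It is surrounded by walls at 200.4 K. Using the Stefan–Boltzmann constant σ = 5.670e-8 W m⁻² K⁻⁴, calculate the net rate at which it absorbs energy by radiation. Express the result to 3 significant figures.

Area A = 0.0296 m².
Net radiated power P_net = εσA(T⁴ − T₀⁴) = 0.908×5.670×10⁻⁸×0.0296×(78.5⁴ − 200.4⁴).
T⁴ − T₀⁴ = 3.79733×10⁷ − 1.61284×10⁹ = -1.57487×10⁹ K⁴, so P_net = -2.40 W — negative, meaning a net gain of 2.40 W.

Net gain ≈ 2.40 W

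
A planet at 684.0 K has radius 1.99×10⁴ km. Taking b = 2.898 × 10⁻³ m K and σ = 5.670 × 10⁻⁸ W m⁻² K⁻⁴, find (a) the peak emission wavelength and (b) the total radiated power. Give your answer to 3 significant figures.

(a) λ_max = b/T = 2.898×10⁻³/684.0 = 4.237×10⁻⁶ m = 4.24 μm.
Surface area A = 4πR² = 4π(1.99×10⁷ m)² = 4.97641×10¹⁵ m².
(b) P = σAT⁴ = 5.670×10⁻⁸×4.97641×10¹⁵×(684.0)⁴ = 6.18×10¹⁹ W.

λ_max ≈ 4.24 μm; P ≈ 6.18×10¹⁹ W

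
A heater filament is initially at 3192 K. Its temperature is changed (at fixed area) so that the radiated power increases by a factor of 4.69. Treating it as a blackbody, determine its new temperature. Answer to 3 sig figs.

P ∝ T⁴, so T₂/T₁ = (P₂/P₁)^(1/4) = (4.69)^(1/4) = 1.47161.
T₂ = 3192 × 1.47161 = 4.70×10³ K.

T₂ ≈ 4.70×10³ K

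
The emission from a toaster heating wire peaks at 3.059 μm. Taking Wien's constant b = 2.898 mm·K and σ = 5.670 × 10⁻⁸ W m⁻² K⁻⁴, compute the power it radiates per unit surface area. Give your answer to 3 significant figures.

I ≈ 4.57×10⁴ W/m²

Wien's law: T = b/λ_max = 2.898×10⁻³/3.059×10⁻⁶ = 947.368 K.
Then I = σT⁴ = 5.670×10⁻⁸×(947.368)⁴ = 4.57×10⁴ W/m².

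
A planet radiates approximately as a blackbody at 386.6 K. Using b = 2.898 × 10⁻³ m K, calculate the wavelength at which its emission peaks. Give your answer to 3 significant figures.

λ_max ≈ 7.50 μm

Wien's displacement law: λ_max = b/T = (2.898×10⁻³ m·K)/(386.6 K) = 7.496×10⁻⁶ m.
That is 7.50 μm, in the infrared range.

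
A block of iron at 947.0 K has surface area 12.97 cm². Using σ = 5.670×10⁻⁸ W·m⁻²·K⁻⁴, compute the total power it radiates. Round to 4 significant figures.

Area A = 12.97 cm² = 1.297×10⁻³ m².
P = σAT⁴ = 5.670×10⁻⁸ × 1.297×10⁻³ × (947.0)⁴ = 59.15 W.

P ≈ 59.15 W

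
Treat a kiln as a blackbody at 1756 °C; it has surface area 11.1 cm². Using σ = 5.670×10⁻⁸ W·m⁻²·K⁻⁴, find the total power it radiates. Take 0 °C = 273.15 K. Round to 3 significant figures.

T = 1756 °C + 273.15 = 2029.15 K.
Area A = 11.1 cm² = 1.11×10⁻³ m².
P = σAT⁴ = 5.670×10⁻⁸ × 1.11×10⁻³ × (2029.15)⁴ = 1.07×10³ W.

P ≈ 1.07×10³ W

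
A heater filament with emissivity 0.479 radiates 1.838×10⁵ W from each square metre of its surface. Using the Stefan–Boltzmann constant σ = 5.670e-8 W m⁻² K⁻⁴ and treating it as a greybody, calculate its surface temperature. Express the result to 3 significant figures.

T ≈ 1.61×10³ K

I = εσT⁴, so T = (I/εσ)^(1/4) = (1.838×10⁵/(0.479×5.670×10⁻⁸))^(1/4) = 1.61×10³ K.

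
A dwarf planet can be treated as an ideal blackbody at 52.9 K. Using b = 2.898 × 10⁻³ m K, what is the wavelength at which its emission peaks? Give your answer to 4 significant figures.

Wien's displacement law: λ_max = b/T = (2.898×10⁻³ m·K)/(52.9 K) = 5.4783×10⁻⁵ m.
That is 54.78 μm, in the infrared range.

λ_max ≈ 54.78 μm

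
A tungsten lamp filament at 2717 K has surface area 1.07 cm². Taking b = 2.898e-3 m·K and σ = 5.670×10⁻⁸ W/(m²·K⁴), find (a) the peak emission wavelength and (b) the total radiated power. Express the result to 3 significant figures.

λ_max ≈ 1.07×10³ nm; P ≈ 331 W

(a) λ_max = b/T = 2.898×10⁻³/2717 = 1.067×10⁻⁶ m = 1.07×10³ nm.
Area A = 1.07 cm² = 1.07×10⁻⁴ m².
(b) P = σAT⁴ = 5.670×10⁻⁸×1.07×10⁻⁴×(2717)⁴ = 331 W.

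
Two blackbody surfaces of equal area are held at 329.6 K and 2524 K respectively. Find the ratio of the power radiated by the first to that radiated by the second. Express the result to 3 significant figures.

P₁/P₂ ≈ 2.91×10⁻⁴

With equal areas, P₁/P₂ = (T₁/T₂)⁴ = (329.6/2524)⁴ = 2.91×10⁻⁴.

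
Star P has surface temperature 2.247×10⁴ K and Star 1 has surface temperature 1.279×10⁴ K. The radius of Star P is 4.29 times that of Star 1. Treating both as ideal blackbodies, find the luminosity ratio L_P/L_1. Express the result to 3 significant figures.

L_P/L_1 ≈ 175

L ∝ R²T⁴, so L_P/L_1 = (R_P/R_1)²(T_P/T_1)⁴ = (4.29)² × (2.247×10⁴/1.279×10⁴)⁴ = 18.4041 × 9.52643 = 175.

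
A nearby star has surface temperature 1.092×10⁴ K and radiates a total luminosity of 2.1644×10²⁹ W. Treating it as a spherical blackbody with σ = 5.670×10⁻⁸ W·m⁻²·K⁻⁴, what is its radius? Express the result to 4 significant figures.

R ≈ 4.622×10⁹ m

L = 4πR²σT⁴ ⇒ R = √(L/(4πσT⁴)).
σT⁴ = 8.06257×10⁸ W/m², so R = √(2.1644×10²⁹/(4π×8.06257×10⁸)) = 4.622×10⁹ m.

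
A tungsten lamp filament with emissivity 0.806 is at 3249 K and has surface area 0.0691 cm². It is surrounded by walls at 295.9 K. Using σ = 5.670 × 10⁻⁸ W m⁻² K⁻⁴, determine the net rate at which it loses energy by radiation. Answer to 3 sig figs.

Net loss ≈ 35.2 W

Area A = 0.0691 cm² = 6.91×10⁻⁶ m².
Net radiated power P_net = εσA(T⁴ − T₀⁴) = 0.806×5.670×10⁻⁸×6.91×10⁻⁶×(3249⁴ − 295.9⁴).
T⁴ − T₀⁴ = 1.11429×10¹⁴ − 7.66619×10⁹ = 1.11421×10¹⁴ K⁴, so P_net = 35.2 W.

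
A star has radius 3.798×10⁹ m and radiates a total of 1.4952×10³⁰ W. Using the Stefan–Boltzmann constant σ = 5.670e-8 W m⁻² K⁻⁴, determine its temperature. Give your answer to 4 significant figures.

T ≈ 1.953×10⁴ K

Surface area A = 4πR² = 4π(3.798×10⁹ m)² = 1.81267×10²⁰ m².
P = σAT⁴ ⇒ T = (P/(σA))^(1/4) = (1.4952×10³⁰/(5.670×10⁻⁸×1.81267×10²⁰))^(1/4) = 1.953×10⁴ K.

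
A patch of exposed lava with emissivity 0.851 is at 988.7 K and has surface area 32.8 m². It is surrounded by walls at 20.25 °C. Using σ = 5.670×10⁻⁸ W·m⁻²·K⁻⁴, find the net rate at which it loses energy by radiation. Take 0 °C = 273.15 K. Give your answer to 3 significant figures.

Surroundings: T = 20.25 °C + 273.15 = 293.40 K.
Area A = 32.8 m².
Net radiated power P_net = εσA(T⁴ − T₀⁴) = 0.851×5.670×10⁻⁸×32.8×(988.7⁴ − 293.40⁴).
T⁴ − T₀⁴ = 9.55560×10¹¹ − 7.41038×10⁹ = 9.48150×10¹¹ K⁴, so P_net = 1.50×10⁶ W.

Net loss ≈ 1.50×10⁶ W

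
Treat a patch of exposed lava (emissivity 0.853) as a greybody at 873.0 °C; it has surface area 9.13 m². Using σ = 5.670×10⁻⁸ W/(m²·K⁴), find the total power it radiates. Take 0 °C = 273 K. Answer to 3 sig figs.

P ≈ 7.62×10⁵ W

T = 873.0 °C + 273 = 1146.0 K.
Area A = 9.13 m².
P = εσAT⁴ = 0.853 × 5.670×10⁻⁸ × 9.13 × (1146.0)⁴ = 7.62×10⁵ W.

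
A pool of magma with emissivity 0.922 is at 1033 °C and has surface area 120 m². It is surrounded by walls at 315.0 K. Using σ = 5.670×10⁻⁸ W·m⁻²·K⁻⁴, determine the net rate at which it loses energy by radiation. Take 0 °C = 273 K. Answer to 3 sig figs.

Net loss ≈ 1.82×10⁷ W

T = 1033 °C + 273 = 1306 K.
Area A = 120 m².
Net radiated power P_net = εσA(T⁴ − T₀⁴) = 0.922×5.670×10⁻⁸×120×(1306⁴ − 315.0⁴).
T⁴ − T₀⁴ = 2.90919×10¹² − 9.84560×10⁹ = 2.89934×10¹² K⁴, so P_net = 1.82×10⁷ W.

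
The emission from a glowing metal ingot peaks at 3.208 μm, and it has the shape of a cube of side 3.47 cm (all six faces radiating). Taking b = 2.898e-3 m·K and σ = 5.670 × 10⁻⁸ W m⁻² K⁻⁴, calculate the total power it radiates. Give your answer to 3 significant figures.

P ≈ 273 W

Wien's law: T = b/λ_max = 2.898×10⁻³/3.208×10⁻⁶ = 903.367 K.
Area A = 6s² = 6×(0.0347 m)² = 7.22454×10⁻³ m².
Then P = σAT⁴ = 5.670×10⁻⁸×7.22454×10⁻³×(903.367)⁴ = 273 W.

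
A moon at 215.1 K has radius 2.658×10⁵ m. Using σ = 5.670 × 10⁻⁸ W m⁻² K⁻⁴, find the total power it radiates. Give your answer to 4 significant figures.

Surface area A = 4πR² = 4π(2.658×10⁵ m)² = 8.87810×10¹¹ m².
P = σAT⁴ = 5.670×10⁻⁸ × 8.87810×10¹¹ × (215.1)⁴ = 1.078×10¹⁴ W.

P ≈ 1.078×10¹⁴ W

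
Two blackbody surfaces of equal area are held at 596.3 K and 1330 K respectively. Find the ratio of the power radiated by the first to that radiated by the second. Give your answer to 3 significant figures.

P₁/P₂ ≈ 0.0404

With equal areas, P₁/P₂ = (T₁/T₂)⁴ = (596.3/1330)⁴ = 0.0404.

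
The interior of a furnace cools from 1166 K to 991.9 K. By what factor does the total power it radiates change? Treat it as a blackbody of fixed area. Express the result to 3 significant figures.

P₂/P₁ ≈ 0.524

P ∝ T⁴, so P₂/P₁ = (T₂/T₁)⁴ = (991.9/1166)⁴ = (0.850686)⁴ = 0.524.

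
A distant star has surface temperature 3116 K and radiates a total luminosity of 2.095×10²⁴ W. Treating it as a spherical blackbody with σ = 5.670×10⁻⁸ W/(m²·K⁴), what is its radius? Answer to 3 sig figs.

R ≈ 1.77×10⁸ m

L = 4πR²σT⁴ ⇒ R = √(L/(4πσT⁴)).
σT⁴ = 5.34531×10⁶ W/m², so R = √(2.095×10²⁴/(4π×5.34531×10⁶)) = 1.77×10⁸ m.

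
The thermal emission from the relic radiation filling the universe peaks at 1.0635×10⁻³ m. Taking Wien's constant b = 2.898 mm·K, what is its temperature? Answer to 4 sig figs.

Wien's law gives T = b/λ_max = (2.898×10⁻³ m·K)/(1.0635×10⁻³ m) = 2.725 K.

T ≈ 2.725 K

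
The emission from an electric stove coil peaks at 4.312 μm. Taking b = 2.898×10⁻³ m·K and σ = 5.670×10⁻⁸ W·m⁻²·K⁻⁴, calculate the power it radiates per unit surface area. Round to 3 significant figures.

I ≈ 1.16×10⁴ W/m²

Wien's law: T = b/λ_max = 2.898×10⁻³/4.312×10⁻⁶ = 672.078 K.
Then I = σT⁴ = 5.670×10⁻⁸×(672.078)⁴ = 1.16×10⁴ W/m².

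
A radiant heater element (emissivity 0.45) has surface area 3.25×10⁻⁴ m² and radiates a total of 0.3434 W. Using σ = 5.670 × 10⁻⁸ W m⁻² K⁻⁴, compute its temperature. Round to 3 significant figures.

T ≈ 451 K

Area A = 3.25×10⁻⁴ m².
P = εσAT⁴ ⇒ T = (P/(εσA))^(1/4) = (0.3434/(0.45×5.670×10⁻⁸×3.25×10⁻⁴))^(1/4) = 451 K.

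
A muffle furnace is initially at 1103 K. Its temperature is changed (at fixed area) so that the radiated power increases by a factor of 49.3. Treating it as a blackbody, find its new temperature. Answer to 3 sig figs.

T₂ ≈ 2.92×10³ K

P ∝ T⁴, so T₂/T₁ = (P₂/P₁)^(1/4) = (49.3)^(1/4) = 2.64979.
T₂ = 1103 × 2.64979 = 2.92×10³ K.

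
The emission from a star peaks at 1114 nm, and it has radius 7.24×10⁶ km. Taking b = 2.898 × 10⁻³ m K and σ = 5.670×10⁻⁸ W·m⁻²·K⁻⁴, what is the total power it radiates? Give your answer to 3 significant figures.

Wien's law: T = b/λ_max = 2.898×10⁻³/1.114×10⁻⁶ = 2601.44 K.
Surface area A = 4πR² = 4π(7.24×10⁹ m)² = 6.58699×10²⁰ m².
Then P = σAT⁴ = 5.670×10⁻⁸×6.58699×10²⁰×(2601.44)⁴ = 1.71×10²⁷ W.

P ≈ 1.71×10²⁷ W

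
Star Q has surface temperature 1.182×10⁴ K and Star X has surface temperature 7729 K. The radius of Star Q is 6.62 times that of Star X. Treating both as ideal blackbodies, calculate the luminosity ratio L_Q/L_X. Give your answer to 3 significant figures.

L ∝ R²T⁴, so L_Q/L_X = (R_Q/R_X)²(T_Q/T_X)⁴ = (6.62)² × (1.182×10⁴/7729)⁴ = 43.8244 × 5.46987 = 240.

L_Q/L_X ≈ 240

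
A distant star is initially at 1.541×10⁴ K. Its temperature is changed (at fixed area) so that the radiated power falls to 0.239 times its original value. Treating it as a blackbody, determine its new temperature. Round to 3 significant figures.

T₂ ≈ 1.08×10⁴ K

P ∝ T⁴, so T₂/T₁ = (P₂/P₁)^(1/4) = (0.239)^(1/4) = 0.699197.
T₂ = 1.541×10⁴ × 0.699197 = 1.08×10⁴ K.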